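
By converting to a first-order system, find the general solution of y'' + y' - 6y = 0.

y(t) = c_1e^(-3t) + c_2e^(2t)

Let x_1 = y, x_2 = y'. Then x_1' = x_2 and x_2' = 6x_1 - x_2.
A = [[0,1],[6,-1]]; det(A-λI) = λ^2 + λ - 6.
Eigenvalues λ = -3, 2 with eigenvectors (1,-3), (1,2).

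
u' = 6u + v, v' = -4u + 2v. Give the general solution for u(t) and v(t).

Coefficient matrix A = [[6, 1], [-4, 2]].
Characteristic polynomial det(A - λI) = λ^2 - 8λ + 16 = 0.
Single eigenvalue λ = 4 with algebraic multiplicity 2.
Eigenvector v = (-1,2); generalized eigenvector w with (A-λI)w=v is (-1,1).
General solution: e^(4t)[K_1·v + K_2·(t·v + w)].

u(t) = -K_1e^(4t) - K_2te^(4t) - K_2e^(4t), v(t) = 2K_1e^(4t) + 2K_2te^(4t) + K_2e^(4t)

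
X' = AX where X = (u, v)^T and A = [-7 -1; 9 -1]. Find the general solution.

Coefficient matrix A = [[-7, -1], [9, -1]].
Characteristic polynomial det(A - λI) = λ^2 + 8λ + 16 = 0.
Single eigenvalue λ = -4 with algebraic multiplicity 2.
Eigenvector v = (-1,3); generalized eigenvector w with (A-λI)w=v is (1,-2).
General solution: e^(-4t)[C_1·v + C_2·(t·v + w)].

u(t) = -C_1e^(-4t) - C_2te^(-4t) + C_2e^(-4t), v(t) = 3C_1e^(-4t) + 3C_2te^(-4t) - 2C_2e^(-4t)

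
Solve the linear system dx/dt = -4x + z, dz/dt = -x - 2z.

Coefficient matrix A = [[-4, 1], [-1, -2]].
Characteristic polynomial det(A - λI) = λ^2 + 6λ + 9 = 0.
Single eigenvalue λ = -3 with algebraic multiplicity 2.
Eigenvector v = (-1,-1); generalized eigenvector w with (A-λI)w=v is (-1,-2).
General solution: e^(-3t)[c_1·v + c_2·(t·v + w)].

x(t) = -c_1e^(-3t) - c_2te^(-3t) - c_2e^(-3t), z(t) = -c_1e^(-3t) - c_2te^(-3t) - 2c_2e^(-3t)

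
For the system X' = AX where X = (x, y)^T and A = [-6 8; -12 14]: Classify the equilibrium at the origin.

unstable node

A = [[-6,8],[-12,14]]; det(A-λI) = λ^2 - 8λ + 12.
λ = 6, 2: both positive.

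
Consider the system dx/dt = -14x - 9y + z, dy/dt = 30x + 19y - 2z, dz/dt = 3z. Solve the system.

Coefficient matrix A = [[-14, -9, 1], [30, 19, -2], [0, 0, 3]].
det(A - λI) = 0 gives eigenvalues λ = 4, 1, 3.
For λ=4: eigenvector (-1,2,0).
For λ=1: eigenvector (3,-5,0).
For λ=3: eigenvector (-1,2,1).
General solution: K_1e^(4t)(-1,2,0) + K_2e^(t)(3,-5,0) + K_3e^(3t)(-1,2,1).

x(t) = -K_1e^(4t) + 3K_2e^(t) - K_3e^(3t), y(t) = 2K_1e^(4t) - 5K_2e^(t) + 2K_3e^(3t), z(t) = K_3e^(3t)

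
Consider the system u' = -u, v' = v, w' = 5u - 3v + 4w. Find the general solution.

u(t) = c_1e^(-t), v(t) = c_3e^(t), w(t) = -c_1e^(-t) + c_2e^(4t) + c_3e^(t)

Coefficient matrix A = [[-1, 0, 0], [0, 1, 0], [5, -3, 4]].
det(A - λI) = 0 gives eigenvalues λ = -1, 4, 1.
For λ=-1: eigenvector (1,0,-1).
For λ=4: eigenvector (0,0,1).
For λ=1: eigenvector (0,1,1).
General solution: c_1e^(-t)(1,0,-1) + c_2e^(4t)(0,0,1) + c_3e^(t)(0,1,1).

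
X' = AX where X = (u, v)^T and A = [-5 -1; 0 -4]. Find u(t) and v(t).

u(t) = C_1e^(-4t) - C_2e^(-5t), v(t) = -C_1e^(-4t)

Coefficient matrix A = [[-5, -1], [0, -4]].
Characteristic polynomial det(A - λI) = λ^2 + 9λ + 20 = 0.
Eigenvalues λ = -4, -5.
For λ=-4: (A-λI) row 1 is [-1, -1], so an eigenvector is (1, -1).
For λ=-5: (A-λI) row 1 is [0, -1], so an eigenvector is (-1, 0).
General solution: C_1e^(-4t)(1,-1) + C_2e^(-5t)(-1,0).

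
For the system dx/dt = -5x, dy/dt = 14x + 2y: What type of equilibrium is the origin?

saddle

A = [[-5,0],[14,2]]; det(A-λI) = λ^2 + 3λ - 10.
λ = 2, -5: opposite signs.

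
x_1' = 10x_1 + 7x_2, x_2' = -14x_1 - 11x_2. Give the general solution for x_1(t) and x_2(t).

x_1(t) = -C_1e^(-4t) + C_2e^(3t), x_2(t) = 2C_1e^(-4t) - C_2e^(3t)

Coefficient matrix A = [[10, 7], [-14, -11]].
Characteristic polynomial det(A - λI) = λ^2 + λ - 12 = 0.
Eigenvalues λ = -4, 3.
For λ=-4: (A-λI) row 1 is [14, 7], so an eigenvector is (-1, 2).
For λ=3: (A-λI) row 1 is [7, 7], so an eigenvector is (1, -1).
General solution: C_1e^(-4t)(-1,2) + C_2e^(3t)(1,-1).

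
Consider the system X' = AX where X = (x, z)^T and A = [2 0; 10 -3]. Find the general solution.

Coefficient matrix A = [[2, 0], [10, -3]].
Characteristic polynomial det(A - λI) = λ^2 + λ - 6 = 0.
Eigenvalues λ = 2, -3.
For λ=2: (A-λI) row 2 is [10, -5], so an eigenvector is (-1, -2).
For λ=-3: (A-λI) row 1 is [5, 0], so an eigenvector is (0, -1).
General solution: c_1e^(2t)(-1,-2) + c_2e^(-3t)(0,-1).

x(t) = -c_1e^(2t), z(t) = -2c_1e^(2t) - c_2e^(-3t)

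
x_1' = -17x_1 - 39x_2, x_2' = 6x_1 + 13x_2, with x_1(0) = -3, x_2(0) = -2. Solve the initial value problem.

x_1(t) = 41e^(-2t)sin(3t) - 3e^(-2t)cos(3t), x_2(t) = -16e^(-2t)sin(3t) - 2e^(-2t)cos(3t)

Coefficient matrix A = [[-17, -39], [6, 13]].
Characteristic polynomial det(A - λI) = λ^2 + 4λ + 13 = 0.
Eigenvalues λ = -2 ± 3i (complex conjugate pair).
For λ=-2+3i: an eigenvector is (-3,1) - i(2,-1) = (-3 - 2i, 1 + i).
A real fundamental pair from Re and Im of e^((-2+3i)t)v: X_1 = e^(-2t)(cos(3t)·(-3,1) + sin(3t)·(2,-1)), X_2 = e^(-2t)(sin(3t)·(-3,1) - cos(3t)·(2,-1)).
General solution: K_1X_1 + K_2X_2.
Applying x_1(0)=-3, x_2(0)=-2 gives K_1=7, K_2=-9.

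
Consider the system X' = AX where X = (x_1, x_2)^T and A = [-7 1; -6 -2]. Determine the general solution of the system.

x_1(t) = -c_1e^(-4t) + c_2e^(-5t), x_2(t) = -3c_1e^(-4t) + 2c_2e^(-5t)

Coefficient matrix A = [[-7, 1], [-6, -2]].
Characteristic polynomial det(A - λI) = λ^2 + 9λ + 20 = 0.
Eigenvalues λ = -4, -5.
For λ=-4: (A-λI) row 1 is [-3, 1], so an eigenvector is (-1, -3).
For λ=-5: (A-λI) row 1 is [-2, 1], so an eigenvector is (1, 2).
General solution: c_1e^(-4t)(-1,-3) + c_2e^(-5t)(1,2).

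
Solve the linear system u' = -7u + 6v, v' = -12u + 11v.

Coefficient matrix A = [[-7, 6], [-12, 11]].
Characteristic polynomial det(A - λI) = λ^2 - 4λ - 5 = 0.
Eigenvalues λ = -1, 5.
For λ=-1: (A-λI) row 1 is [-6, 6], so an eigenvector is (-1, -1).
For λ=5: (A-λI) row 1 is [-12, 6], so an eigenvector is (-1, -2).
General solution: K_1e^(-t)(-1,-1) + K_2e^(5t)(-1,-2).

u(t) = -K_1e^(-t) - K_2e^(5t), v(t) = -K_1e^(-t) - 2K_2e^(5t)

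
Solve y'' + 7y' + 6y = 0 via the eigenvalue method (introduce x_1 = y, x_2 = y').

Let x_1 = y, x_2 = y'. Then x_1' = x_2 and x_2' = -6x_1 - 7x_2.
A = [[0,1],[-6,-7]]; det(A-λI) = λ^2 + 7λ + 6.
Eigenvalues λ = -6, -1 with eigenvectors (1,-6), (1,-1).

y(t) = K_1e^(-6t) + K_2e^(-t)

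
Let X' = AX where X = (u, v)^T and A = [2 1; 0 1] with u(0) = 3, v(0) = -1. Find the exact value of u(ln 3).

21

A = [[2,1],[0,1]]; eigenvalues λ = 2, 1.
Eigenvectors: (1,0) for λ=2, (-1,1) for λ=1.
From the initial condition, c_1 = 2, c_2 = -1.
u(ln 3) = (2)(3^2)(1) + (-1)(3^1)(-1) = 21.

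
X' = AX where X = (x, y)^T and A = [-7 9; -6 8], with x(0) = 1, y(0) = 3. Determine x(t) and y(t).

Coefficient matrix A = [[-7, 9], [-6, 8]].
Characteristic polynomial det(A - λI) = λ^2 - λ - 2 = 0.
Eigenvalues λ = 2, -1.
For λ=2: (A-λI) row 1 is [-9, 9], so an eigenvector is (1, 1).
For λ=-1: (A-λI) row 1 is [-6, 9], so an eigenvector is (-3, -2).
General solution: C_1e^(2t)(1,1) + C_2e^(-t)(-3,-2).
Applying x(0)=1, y(0)=3 gives C_1=7, C_2=2.

x(t) = 7e^(2t) - 6e^(-t), y(t) = 7e^(2t) - 4e^(-t)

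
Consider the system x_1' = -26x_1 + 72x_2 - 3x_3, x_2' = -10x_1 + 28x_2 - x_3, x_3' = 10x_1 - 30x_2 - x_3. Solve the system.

Coefficient matrix A = [[-26, 72, -3], [-10, 28, -1], [10, -30, -1]].
det(A - λI) = 0 gives eigenvalues λ = 4, -2, -1.
For λ=4: eigenvector (-5,-2,2).
For λ=-2: eigenvector (3,1,0).
For λ=-1: eigenvector (-3,-1,1).
General solution: c_1e^(4t)(-5,-2,2) + c_2e^(-2t)(3,1,0) + c_3e^(-t)(-3,-1,1).

x_1(t) = -5c_1e^(4t) + 3c_2e^(-2t) - 3c_3e^(-t), x_2(t) = -2c_1e^(4t) + c_2e^(-2t) - c_3e^(-t), x_3(t) = 2c_1e^(4t) + c_3e^(-t)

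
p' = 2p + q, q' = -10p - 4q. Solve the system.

p(t) = -K_1e^(-t)cos(t) - K_2e^(-t)sin(t), q(t) = K_1e^(-t)sin(t) + 3K_1e^(-t)cos(t) + 3K_2e^(-t)sin(t) - K_2e^(-t)cos(t)

Coefficient matrix A = [[2, 1], [-10, -4]].
Characteristic polynomial det(A - λI) = λ^2 + 2λ + 2 = 0.
Eigenvalues λ = -1 ± i (complex conjugate pair).
For λ=-1+i: an eigenvector is (-1,3) - i(0,1) = (-1, 3 - i).
A real fundamental pair from Re and Im of e^((-1+i)t)v: X_1 = e^(-t)(cos(t)·(-1,3) + sin(t)·(0,1)), X_2 = e^(-t)(sin(t)·(-1,3) - cos(t)·(0,1)).
General solution: K_1X_1 + K_2X_2.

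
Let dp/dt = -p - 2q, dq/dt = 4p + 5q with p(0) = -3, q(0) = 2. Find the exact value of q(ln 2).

-8

A = [[-1,-2],[4,5]]; eigenvalues λ = 1, 3.
Eigenvectors: (-1,1) for λ=1, (-1,2) for λ=3.
From the initial condition, c_1 = 4, c_2 = -1.
q(ln 2) = (4)(2^1)(1) + (-1)(2^3)(2) = -8.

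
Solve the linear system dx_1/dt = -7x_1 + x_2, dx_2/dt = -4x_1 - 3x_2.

x_1(t) = K_1e^(-5t) + K_2te^(-5t), x_2(t) = 2K_1e^(-5t) + 2K_2te^(-5t) + K_2e^(-5t)

Coefficient matrix A = [[-7, 1], [-4, -3]].
Characteristic polynomial det(A - λI) = λ^2 + 10λ + 25 = 0.
Single eigenvalue λ = -5 with algebraic multiplicity 2.
Eigenvector v = (1,2); generalized eigenvector w with (A-λI)w=v is (0,1).
General solution: e^(-5t)[K_1·v + K_2·(t·v + w)].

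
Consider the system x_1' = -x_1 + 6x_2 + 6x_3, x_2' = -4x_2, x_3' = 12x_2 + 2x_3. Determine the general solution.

Coefficient matrix A = [[-1, 6, 6], [0, -4, 0], [0, 12, 2]].
det(A - λI) = 0 gives eigenvalues λ = -1, 2, -4.
For λ=-1: eigenvector (1,0,0).
For λ=2: eigenvector (2,0,1).
For λ=-4: eigenvector (2,1,-2).
General solution: K_1e^(-t)(1,0,0) + K_2e^(2t)(2,0,1) + K_3e^(-4t)(2,1,-2).

x_1(t) = K_1e^(-t) + 2K_2e^(2t) + 2K_3e^(-4t), x_2(t) = K_3e^(-4t), x_3(t) = K_2e^(2t) - 2K_3e^(-4t)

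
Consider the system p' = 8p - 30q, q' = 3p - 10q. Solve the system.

Coefficient matrix A = [[8, -30], [3, -10]].
Characteristic polynomial det(A - λI) = λ^2 + 2λ + 10 = 0.
Eigenvalues λ = -1 ± 3i (complex conjugate pair).
For λ=-1+3i: an eigenvector is (-1,0) - i(-3,-1) = (-1 + 3i, 0 + i).
A real fundamental pair from Re and Im of e^((-1+3i)t)v: X_1 = e^(-t)(cos(3t)·(-1,0) + sin(3t)·(-3,-1)), X_2 = e^(-t)(sin(3t)·(-1,0) - cos(3t)·(-3,-1)).
General solution: K_1X_1 + K_2X_2.

p(t) = -3K_1e^(-t)sin(3t) - K_1e^(-t)cos(3t) - K_2e^(-t)sin(3t) + 3K_2e^(-t)cos(3t), q(t) = -K_1e^(-t)sin(3t) + K_2e^(-t)cos(3t)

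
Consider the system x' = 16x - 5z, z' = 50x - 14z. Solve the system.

x(t) = -c_1e^(t)cos(5t) - c_2e^(t)sin(5t), z(t) = -c_1e^(t)sin(5t) - 3c_1e^(t)cos(5t) - 3c_2e^(t)sin(5t) + c_2e^(t)cos(5t)

Coefficient matrix A = [[16, -5], [50, -14]].
Characteristic polynomial det(A - λI) = λ^2 - 2λ + 26 = 0.
Eigenvalues λ = 1 ± 5i (complex conjugate pair).
For λ=1+5i: an eigenvector is (-1,-3) - i(0,-1) = (-1, -3 + i).
A real fundamental pair from Re and Im of e^((1+5i)t)v: X_1 = e^(t)(cos(5t)·(-1,-3) + sin(5t)·(0,-1)), X_2 = e^(t)(sin(5t)·(-1,-3) - cos(5t)·(0,-1)).
General solution: c_1X_1 + c_2X_2.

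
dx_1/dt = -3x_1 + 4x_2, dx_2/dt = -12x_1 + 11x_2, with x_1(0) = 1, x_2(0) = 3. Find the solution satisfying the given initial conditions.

Coefficient matrix A = [[-3, 4], [-12, 11]].
Characteristic polynomial det(A - λI) = λ^2 - 8λ + 15 = 0.
Eigenvalues λ = 5, 3.
For λ=5: (A-λI) row 1 is [-8, 4], so an eigenvector is (1, 2).
For λ=3: (A-λI) row 1 is [-6, 4], so an eigenvector is (-2, -3).
General solution: C_1e^(5t)(1,2) + C_2e^(3t)(-2,-3).
Applying x_1(0)=1, x_2(0)=3 gives C_1=3, C_2=1.

x_1(t) = 3e^(5t) - 2e^(3t), x_2(t) = 6e^(5t) - 3e^(3t)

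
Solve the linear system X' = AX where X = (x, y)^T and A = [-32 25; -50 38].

x(t) = -C_1e^(3t)sin(5t) - 2C_1e^(3t)cos(5t) - 2C_2e^(3t)sin(5t) + C_2e^(3t)cos(5t), y(t) = -C_1e^(3t)sin(5t) - 3C_1e^(3t)cos(5t) - 3C_2e^(3t)sin(5t) + C_2e^(3t)cos(5t)

Coefficient matrix A = [[-32, 25], [-50, 38]].
Characteristic polynomial det(A - λI) = λ^2 - 6λ + 34 = 0.
Eigenvalues λ = 3 ± 5i (complex conjugate pair).
For λ=3+5i: an eigenvector is (-2,-3) - i(-1,-1) = (-2 + i, -3 + i).
A real fundamental pair from Re and Im of e^((3+5i)t)v: X_1 = e^(3t)(cos(5t)·(-2,-3) + sin(5t)·(-1,-1)), X_2 = e^(3t)(sin(5t)·(-2,-3) - cos(5t)·(-1,-1)).
General solution: C_1X_1 + C_2X_2.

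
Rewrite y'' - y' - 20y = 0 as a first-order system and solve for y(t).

Let x_1 = y, x_2 = y'. Then x_1' = x_2 and x_2' = 20x_1 + x_2.
A = [[0,1],[20,1]]; det(A-λI) = λ^2 - λ - 20.
Eigenvalues λ = 5, -4 with eigenvectors (1,5), (1,-4).

y(t) = c_1e^(5t) + c_2e^(-4t)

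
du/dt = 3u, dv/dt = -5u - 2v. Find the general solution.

Coefficient matrix A = [[3, 0], [-5, -2]].
Characteristic polynomial det(A - λI) = λ^2 - λ - 6 = 0.
Eigenvalues λ = 3, -2.
For λ=3: (A-λI) row 2 is [-5, -5], so an eigenvector is (1, -1).
For λ=-2: (A-λI) row 1 is [5, 0], so an eigenvector is (0, 1).
General solution: C_1e^(3t)(1,-1) + C_2e^(-2t)(0,1).

u(t) = C_1e^(3t), v(t) = -C_1e^(3t) + C_2e^(-2t)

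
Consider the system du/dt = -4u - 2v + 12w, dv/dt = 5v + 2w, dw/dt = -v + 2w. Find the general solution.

Coefficient matrix A = [[-4, -2, 12], [0, 5, 2], [0, -1, 2]].
det(A - λI) = 0 gives eigenvalues λ = -4, 4, 3.
For λ=-4: eigenvector (1,0,0).
For λ=4: eigenvector (2,-2,1).
For λ=3: eigenvector (2,-1,1).
General solution: c_1e^(-4t)(1,0,0) + c_2e^(4t)(2,-2,1) + c_3e^(3t)(2,-1,1).

u(t) = c_1e^(-4t) + 2c_2e^(4t) + 2c_3e^(3t), v(t) = -2c_2e^(4t) - c_3e^(3t), w(t) = c_2e^(4t) + c_3e^(3t)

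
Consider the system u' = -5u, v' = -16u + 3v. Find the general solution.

u(t) = -c_2e^(-5t), v(t) = -c_1e^(3t) - 2c_2e^(-5t)

Coefficient matrix A = [[-5, 0], [-16, 3]].
Characteristic polynomial det(A - λI) = λ^2 + 2λ - 15 = 0.
Eigenvalues λ = 3, -5.
For λ=3: (A-λI) row 1 is [-8, 0], so an eigenvector is (0, -1).
For λ=-5: (A-λI) row 2 is [-16, 8], so an eigenvector is (-1, -2).
General solution: c_1e^(3t)(0,-1) + c_2e^(-5t)(-1,-2).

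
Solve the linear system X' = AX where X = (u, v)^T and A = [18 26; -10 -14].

Coefficient matrix A = [[18, 26], [-10, -14]].
Characteristic polynomial det(A - λI) = λ^2 - 4λ + 8 = 0.
Eigenvalues λ = 2 ± 2i (complex conjugate pair).
For λ=2+2i: an eigenvector is (2,-1) - i(3,-2) = (2 - 3i, -1 + 2i).
A real fundamental pair from Re and Im of e^((2+2i)t)v: X_1 = e^(2t)(cos(2t)·(2,-1) + sin(2t)·(3,-2)), X_2 = e^(2t)(sin(2t)·(2,-1) - cos(2t)·(3,-2)).
General solution: c_1X_1 + c_2X_2.

u(t) = 3c_1e^(2t)sin(2t) + 2c_1e^(2t)cos(2t) + 2c_2e^(2t)sin(2t) - 3c_2e^(2t)cos(2t), v(t) = -2c_1e^(2t)sin(2t) - c_1e^(2t)cos(2t) - c_2e^(2t)sin(2t) + 2c_2e^(2t)cos(2t)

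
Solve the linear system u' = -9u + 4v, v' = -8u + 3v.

u(t) = K_1e^(-5t) + K_2e^(-t), v(t) = K_1e^(-5t) + 2K_2e^(-t)

Coefficient matrix A = [[-9, 4], [-8, 3]].
Characteristic polynomial det(A - λI) = λ^2 + 6λ + 5 = 0.
Eigenvalues λ = -5, -1.
For λ=-5: (A-λI) row 1 is [-4, 4], so an eigenvector is (1, 1).
For λ=-1: (A-λI) row 1 is [-8, 4], so an eigenvector is (1, 2).
General solution: K_1e^(-5t)(1,1) + K_2e^(-t)(1,2).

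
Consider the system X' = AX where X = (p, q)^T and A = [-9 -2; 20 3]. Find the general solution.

p(t) = -c_1e^(-3t)cos(2t) - c_2e^(-3t)sin(2t), q(t) = -c_1e^(-3t)sin(2t) + 3c_1e^(-3t)cos(2t) + 3c_2e^(-3t)sin(2t) + c_2e^(-3t)cos(2t)

Coefficient matrix A = [[-9, -2], [20, 3]].
Characteristic polynomial det(A - λI) = λ^2 + 6λ + 13 = 0.
Eigenvalues λ = -3 ± 2i (complex conjugate pair).
For λ=-3+2i: an eigenvector is (-1,3) - i(0,-1) = (-1, 3 + i).
A real fundamental pair from Re and Im of e^((-3+2i)t)v: X_1 = e^(-3t)(cos(2t)·(-1,3) + sin(2t)·(0,-1)), X_2 = e^(-3t)(sin(2t)·(-1,3) - cos(2t)·(0,-1)).
General solution: c_1X_1 + c_2X_2.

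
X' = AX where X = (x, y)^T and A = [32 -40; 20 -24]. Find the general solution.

x(t) = -3C_1e^(4t)sin(4t) + C_1e^(4t)cos(4t) + C_2e^(4t)sin(4t) + 3C_2e^(4t)cos(4t), y(t) = -2C_1e^(4t)sin(4t) + C_1e^(4t)cos(4t) + C_2e^(4t)sin(4t) + 2C_2e^(4t)cos(4t)

Coefficient matrix A = [[32, -40], [20, -24]].
Characteristic polynomial det(A - λI) = λ^2 - 8λ + 32 = 0.
Eigenvalues λ = 4 ± 4i (complex conjugate pair).
For λ=4+4i: an eigenvector is (1,1) - i(-3,-2) = (1 + 3i, 1 + 2i).
A real fundamental pair from Re and Im of e^((4+4i)t)v: X_1 = e^(4t)(cos(4t)·(1,1) + sin(4t)·(-3,-2)), X_2 = e^(4t)(sin(4t)·(1,1) - cos(4t)·(-3,-2)).
General solution: C_1X_1 + C_2X_2.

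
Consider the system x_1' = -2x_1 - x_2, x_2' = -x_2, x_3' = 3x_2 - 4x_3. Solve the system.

Coefficient matrix A = [[-2, -1, 0], [0, -1, 0], [0, 3, -4]].
det(A - λI) = 0 gives eigenvalues λ = -1, -2, -4.
For λ=-1: eigenvector (-1,1,1).
For λ=-2: eigenvector (1,0,0).
For λ=-4: eigenvector (0,0,1).
General solution: c_1e^(-t)(-1,1,1) + c_2e^(-2t)(1,0,0) + c_3e^(-4t)(0,0,1).

x_1(t) = -c_1e^(-t) + c_2e^(-2t), x_2(t) = c_1e^(-t), x_3(t) = c_1e^(-t) + c_3e^(-4t)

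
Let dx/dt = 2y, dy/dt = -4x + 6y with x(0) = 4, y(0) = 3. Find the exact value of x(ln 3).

A = [[0,2],[-4,6]]; eigenvalues λ = 4, 2.
Eigenvectors: (-1,-2) for λ=4, (1,1) for λ=2.
From the initial condition, c_1 = 1, c_2 = 5.
x(ln 3) = (1)(3^4)(-1) + (5)(3^2)(1) = -36.

-36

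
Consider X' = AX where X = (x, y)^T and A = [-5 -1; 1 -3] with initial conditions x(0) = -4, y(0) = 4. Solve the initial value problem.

Coefficient matrix A = [[-5, -1], [1, -3]].
Characteristic polynomial det(A - λI) = λ^2 + 8λ + 16 = 0.
Single eigenvalue λ = -4 with algebraic multiplicity 2.
Eigenvector v = (-1,1); generalized eigenvector w with (A-λI)w=v is (0,1).
General solution: e^(-4t)[c_1·v + c_2·(t·v + w)].
Applying x(0)=-4, y(0)=4 gives c_1=4, c_2=0.

x(t) = -4e^(-4t), y(t) = 4e^(-4t)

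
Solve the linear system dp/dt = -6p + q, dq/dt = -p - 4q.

p(t) = -K_1e^(-5t) - K_2te^(-5t) - K_2e^(-5t), q(t) = -K_1e^(-5t) - K_2te^(-5t) - 2K_2e^(-5t)

Coefficient matrix A = [[-6, 1], [-1, -4]].
Characteristic polynomial det(A - λI) = λ^2 + 10λ + 25 = 0.
Single eigenvalue λ = -5 with algebraic multiplicity 2.
Eigenvector v = (-1,-1); generalized eigenvector w with (A-λI)w=v is (-1,-2).
General solution: e^(-5t)[K_1·v + K_2·(t·v + w)].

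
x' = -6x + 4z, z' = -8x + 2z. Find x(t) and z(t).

x(t) = c_1e^(-2t)cos(4t) + c_2e^(-2t)sin(4t), z(t) = -c_1e^(-2t)sin(4t) + c_1e^(-2t)cos(4t) + c_2e^(-2t)sin(4t) + c_2e^(-2t)cos(4t)

Coefficient matrix A = [[-6, 4], [-8, 2]].
Characteristic polynomial det(A - λI) = λ^2 + 4λ + 20 = 0.
Eigenvalues λ = -2 ± 4i (complex conjugate pair).
For λ=-2+4i: an eigenvector is (1,1) - i(0,-1) = (1, 1 + i).
A real fundamental pair from Re and Im of e^((-2+4i)t)v: X_1 = e^(-2t)(cos(4t)·(1,1) + sin(4t)·(0,-1)), X_2 = e^(-2t)(sin(4t)·(1,1) - cos(4t)·(0,-1)).
General solution: c_1X_1 + c_2X_2.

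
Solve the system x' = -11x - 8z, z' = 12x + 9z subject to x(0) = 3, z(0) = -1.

Coefficient matrix A = [[-11, -8], [12, 9]].
Characteristic polynomial det(A - λI) = λ^2 + 2λ - 3 = 0.
Eigenvalues λ = -3, 1.
For λ=-3: (A-λI) row 1 is [-8, -8], so an eigenvector is (-1, 1).
For λ=1: (A-λI) row 1 is [-12, -8], so an eigenvector is (2, -3).
General solution: c_1e^(-3t)(-1,1) + c_2e^(t)(2,-3).
Applying x(0)=3, z(0)=-1 gives c_1=-7, c_2=-2.

x(t) = -4e^(t) + 7e^(-3t), z(t) = 6e^(t) - 7e^(-3t)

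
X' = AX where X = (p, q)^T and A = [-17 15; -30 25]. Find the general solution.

Coefficient matrix A = [[-17, 15], [-30, 25]].
Characteristic polynomial det(A - λI) = λ^2 - 8λ + 25 = 0.
Eigenvalues λ = 4 ± 3i (complex conjugate pair).
For λ=4+3i: an eigenvector is (2,3) - i(1,1) = (2 - i, 3 - i).
A real fundamental pair from Re and Im of e^((4+3i)t)v: X_1 = e^(4t)(cos(3t)·(2,3) + sin(3t)·(1,1)), X_2 = e^(4t)(sin(3t)·(2,3) - cos(3t)·(1,1)).
General solution: c_1X_1 + c_2X_2.

p(t) = c_1e^(4t)sin(3t) + 2c_1e^(4t)cos(3t) + 2c_2e^(4t)sin(3t) - c_2e^(4t)cos(3t), q(t) = c_1e^(4t)sin(3t) + 3c_1e^(4t)cos(3t) + 3c_2e^(4t)sin(3t) - c_2e^(4t)cos(3t)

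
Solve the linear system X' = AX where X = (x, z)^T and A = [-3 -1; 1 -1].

x(t) = -K_1e^(-2t) - K_2te^(-2t) - K_2e^(-2t), z(t) = K_1e^(-2t) + K_2te^(-2t) + 2K_2e^(-2t)

Coefficient matrix A = [[-3, -1], [1, -1]].
Characteristic polynomial det(A - λI) = λ^2 + 4λ + 4 = 0.
Single eigenvalue λ = -2 with algebraic multiplicity 2.
Eigenvector v = (-1,1); generalized eigenvector w with (A-λI)w=v is (-1,2).
General solution: e^(-2t)[K_1·v + K_2·(t·v + w)].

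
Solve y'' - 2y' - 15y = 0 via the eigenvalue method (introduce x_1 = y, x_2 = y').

Let x_1 = y, x_2 = y'. Then x_1' = x_2 and x_2' = 15x_1 + 2x_2.
A = [[0,1],[15,2]]; det(A-λI) = λ^2 - 2λ - 15.
Eigenvalues λ = 5, -3 with eigenvectors (1,5), (1,-3).

y(t) = C_1e^(5t) + C_2e^(-3t)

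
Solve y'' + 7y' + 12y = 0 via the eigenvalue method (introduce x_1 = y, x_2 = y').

y(t) = c_1e^(-3t) + c_2e^(-4t)

Let x_1 = y, x_2 = y'. Then x_1' = x_2 and x_2' = -12x_1 - 7x_2.
A = [[0,1],[-12,-7]]; det(A-λI) = λ^2 + 7λ + 12.
Eigenvalues λ = -3, -4 with eigenvectors (1,-3), (1,-4).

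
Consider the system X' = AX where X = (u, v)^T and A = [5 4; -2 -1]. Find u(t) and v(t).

u(t) = K_1e^(t) + 2K_2e^(3t), v(t) = -K_1e^(t) - K_2e^(3t)

Coefficient matrix A = [[5, 4], [-2, -1]].
Characteristic polynomial det(A - λI) = λ^2 - 4λ + 3 = 0.
Eigenvalues λ = 1, 3.
For λ=1: (A-λI) row 1 is [4, 4], so an eigenvector is (1, -1).
For λ=3: (A-λI) row 1 is [2, 4], so an eigenvector is (2, -1).
General solution: K_1e^(t)(1,-1) + K_2e^(3t)(2,-1).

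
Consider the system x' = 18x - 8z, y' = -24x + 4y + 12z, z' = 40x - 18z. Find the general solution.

Coefficient matrix A = [[18, 0, -8], [-24, 4, 12], [40, 0, -18]].
det(A - λI) = 0 gives eigenvalues λ = 2, 4, -2.
For λ=2: eigenvector (1,0,2).
For λ=4: eigenvector (0,1,0).
For λ=-2: eigenvector (2,-2,5).
General solution: K_1e^(2t)(1,0,2) + K_2e^(4t)(0,1,0) + K_3e^(-2t)(2,-2,5).

x(t) = K_1e^(2t) + 2K_3e^(-2t), y(t) = K_2e^(4t) - 2K_3e^(-2t), z(t) = 2K_1e^(2t) + 5K_3e^(-2t)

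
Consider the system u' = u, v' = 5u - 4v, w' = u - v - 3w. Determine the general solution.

Coefficient matrix A = [[1, 0, 0], [5, -4, 0], [1, -1, -3]].
det(A - λI) = 0 gives eigenvalues λ = 1, -4, -3.
For λ=1: eigenvector (1,1,0).
For λ=-4: eigenvector (0,1,1).
For λ=-3: eigenvector (0,0,-1).
General solution: C_1e^(t)(1,1,0) + C_2e^(-4t)(0,1,1) + C_3e^(-3t)(0,0,-1).

u(t) = C_1e^(t), v(t) = C_1e^(t) + C_2e^(-4t), w(t) = C_2e^(-4t) - C_3e^(-3t)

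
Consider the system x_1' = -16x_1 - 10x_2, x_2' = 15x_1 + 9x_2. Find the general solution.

Coefficient matrix A = [[-16, -10], [15, 9]].
Characteristic polynomial det(A - λI) = λ^2 + 7λ + 6 = 0.
Eigenvalues λ = -6, -1.
For λ=-6: (A-λI) row 1 is [-10, -10], so an eigenvector is (-1, 1).
For λ=-1: (A-λI) row 1 is [-15, -10], so an eigenvector is (-2, 3).
General solution: K_1e^(-6t)(-1,1) + K_2e^(-t)(-2,3).

x_1(t) = -K_1e^(-6t) - 2K_2e^(-t), x_2(t) = K_1e^(-6t) + 3K_2e^(-t)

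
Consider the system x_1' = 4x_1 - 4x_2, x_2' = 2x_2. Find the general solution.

Coefficient matrix A = [[4, -4], [0, 2]].
Characteristic polynomial det(A - λI) = λ^2 - 6λ + 8 = 0.
Eigenvalues λ = 4, 2.
For λ=4: (A-λI) row 1 is [0, -4], so an eigenvector is (-1, 0).
For λ=2: (A-λI) row 1 is [2, -4], so an eigenvector is (2, 1).
General solution: K_1e^(4t)(-1,0) + K_2e^(2t)(2,1).

x_1(t) = -K_1e^(4t) + 2K_2e^(2t), x_2(t) = K_2e^(2t)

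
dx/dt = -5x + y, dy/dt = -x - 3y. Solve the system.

Coefficient matrix A = [[-5, 1], [-1, -3]].
Characteristic polynomial det(A - λI) = λ^2 + 8λ + 16 = 0.
Single eigenvalue λ = -4 with algebraic multiplicity 2.
Eigenvector v = (-1,-1); generalized eigenvector w with (A-λI)w=v is (-2,-3).
General solution: e^(-4t)[K_1·v + K_2·(t·v + w)].

x(t) = -K_1e^(-4t) - K_2te^(-4t) - 2K_2e^(-4t), y(t) = -K_1e^(-4t) - K_2te^(-4t) - 3K_2e^(-4t)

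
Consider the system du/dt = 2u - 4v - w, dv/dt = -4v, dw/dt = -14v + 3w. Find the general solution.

Coefficient matrix A = [[2, -4, -1], [0, -4, 0], [0, -14, 3]].
det(A - λI) = 0 gives eigenvalues λ = 2, -4, 3.
For λ=2: eigenvector (1,0,0).
For λ=-4: eigenvector (1,1,2).
For λ=3: eigenvector (-1,0,1).
General solution: c_1e^(2t)(1,0,0) + c_2e^(-4t)(1,1,2) + c_3e^(3t)(-1,0,1).

u(t) = c_1e^(2t) + c_2e^(-4t) - c_3e^(3t), v(t) = c_2e^(-4t), w(t) = 2c_2e^(-4t) + c_3e^(3t)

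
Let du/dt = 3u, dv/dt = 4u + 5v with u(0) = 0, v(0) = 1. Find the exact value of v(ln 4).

1024

A = [[3,0],[4,5]]; eigenvalues λ = 3, 5.
Eigenvectors: (-1,2) for λ=3, (0,-1) for λ=5.
From the initial condition, c_1 = 0, c_2 = -1.
v(ln 4) = (0)(4^3)(2) + (-1)(4^5)(-1) = 1024.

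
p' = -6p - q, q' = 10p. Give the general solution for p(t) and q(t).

Coefficient matrix A = [[-6, -1], [10, 0]].
Characteristic polynomial det(A - λI) = λ^2 + 6λ + 10 = 0.
Eigenvalues λ = -3 ± i (complex conjugate pair).
For λ=-3+i: an eigenvector is (0,-1) - i(1,-3) = (0 - i, -1 + 3i).
A real fundamental pair from Re and Im of e^((-3+i)t)v: X_1 = e^(-3t)(cos(t)·(0,-1) + sin(t)·(1,-3)), X_2 = e^(-3t)(sin(t)·(0,-1) - cos(t)·(1,-3)).
General solution: C_1X_1 + C_2X_2.

p(t) = C_1e^(-3t)sin(t) - C_2e^(-3t)cos(t), q(t) = -3C_1e^(-3t)sin(t) - C_1e^(-3t)cos(t) - C_2e^(-3t)sin(t) + 3C_2e^(-3t)cos(t)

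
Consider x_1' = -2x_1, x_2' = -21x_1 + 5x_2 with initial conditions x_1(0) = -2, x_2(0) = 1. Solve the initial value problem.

x_1(t) = -2e^(-2t), x_2(t) = 7e^(5t) - 6e^(-2t)

Coefficient matrix A = [[-2, 0], [-21, 5]].
Characteristic polynomial det(A - λI) = λ^2 - 3λ - 10 = 0.
Eigenvalues λ = -2, 5.
For λ=-2: (A-λI) row 2 is [-21, 7], so an eigenvector is (1, 3).
For λ=5: (A-λI) row 1 is [-7, 0], so an eigenvector is (0, 1).
General solution: C_1e^(-2t)(1,3) + C_2e^(5t)(0,1).
Applying x_1(0)=-2, x_2(0)=1 gives C_1=-2, C_2=7.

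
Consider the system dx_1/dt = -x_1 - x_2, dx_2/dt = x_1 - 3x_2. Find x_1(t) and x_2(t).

x_1(t) = c_1e^(-2t) + c_2te^(-2t) + 2c_2e^(-2t), x_2(t) = c_1e^(-2t) + c_2te^(-2t) + c_2e^(-2t)

Coefficient matrix A = [[-1, -1], [1, -3]].
Characteristic polynomial det(A - λI) = λ^2 + 4λ + 4 = 0.
Single eigenvalue λ = -2 with algebraic multiplicity 2.
Eigenvector v = (1,1); generalized eigenvector w with (A-λI)w=v is (2,1).
General solution: e^(-2t)[c_1·v + c_2·(t·v + w)].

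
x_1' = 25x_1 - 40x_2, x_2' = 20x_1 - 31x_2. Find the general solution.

x_1(t) = C_1e^(-3t)sin(4t) + 3C_1e^(-3t)cos(4t) + 3C_2e^(-3t)sin(4t) - C_2e^(-3t)cos(4t), x_2(t) = C_1e^(-3t)sin(4t) + 2C_1e^(-3t)cos(4t) + 2C_2e^(-3t)sin(4t) - C_2e^(-3t)cos(4t)

Coefficient matrix A = [[25, -40], [20, -31]].
Characteristic polynomial det(A - λI) = λ^2 + 6λ + 25 = 0.
Eigenvalues λ = -3 ± 4i (complex conjugate pair).
For λ=-3+4i: an eigenvector is (3,2) - i(1,1) = (3 - i, 2 - i).
A real fundamental pair from Re and Im of e^((-3+4i)t)v: X_1 = e^(-3t)(cos(4t)·(3,2) + sin(4t)·(1,1)), X_2 = e^(-3t)(sin(4t)·(3,2) - cos(4t)·(1,1)).
General solution: C_1X_1 + C_2X_2.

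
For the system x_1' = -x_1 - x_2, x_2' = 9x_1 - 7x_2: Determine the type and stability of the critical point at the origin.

A = [[-1,-1],[9,-7]]; det(A-λI) = λ^2 + 8λ + 16.
repeated λ = -4 with a single eigenvector.

stable improper node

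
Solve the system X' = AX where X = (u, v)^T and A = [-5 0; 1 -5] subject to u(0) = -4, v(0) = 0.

Coefficient matrix A = [[-5, 0], [1, -5]].
Characteristic polynomial det(A - λI) = λ^2 + 10λ + 25 = 0.
Single eigenvalue λ = -5 with algebraic multiplicity 2.
Eigenvector v = (0,1); generalized eigenvector w with (A-λI)w=v is (1,-3).
General solution: e^(-5t)[C_1·v + C_2·(t·v + w)].
Applying u(0)=-4, v(0)=0 gives C_1=-12, C_2=-4.

u(t) = -4e^(-5t), v(t) = -4te^(-5t)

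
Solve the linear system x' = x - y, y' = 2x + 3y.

x(t) = -C_1e^(2t)cos(t) - C_2e^(2t)sin(t), y(t) = -C_1e^(2t)sin(t) + C_1e^(2t)cos(t) + C_2e^(2t)sin(t) + C_2e^(2t)cos(t)

Coefficient matrix A = [[1, -1], [2, 3]].
Characteristic polynomial det(A - λI) = λ^2 - 4λ + 5 = 0.
Eigenvalues λ = 2 ± i (complex conjugate pair).
For λ=2+i: an eigenvector is (-1,1) - i(0,-1) = (-1, 1 + i).
A real fundamental pair from Re and Im of e^((2+i)t)v: X_1 = e^(2t)(cos(t)·(-1,1) + sin(t)·(0,-1)), X_2 = e^(2t)(sin(t)·(-1,1) - cos(t)·(0,-1)).
General solution: C_1X_1 + C_2X_2.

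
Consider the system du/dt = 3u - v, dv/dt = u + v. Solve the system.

Coefficient matrix A = [[3, -1], [1, 1]].
Characteristic polynomial det(A - λI) = λ^2 - 4λ + 4 = 0.
Single eigenvalue λ = 2 with algebraic multiplicity 2.
Eigenvector v = (1,1); generalized eigenvector w with (A-λI)w=v is (-1,-2).
General solution: e^(2t)[K_1·v + K_2·(t·v + w)].

u(t) = K_1e^(2t) + K_2te^(2t) - K_2e^(2t), v(t) = K_1e^(2t) + K_2te^(2t) - 2K_2e^(2t)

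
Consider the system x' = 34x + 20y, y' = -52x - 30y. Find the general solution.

Coefficient matrix A = [[34, 20], [-52, -30]].
Characteristic polynomial det(A - λI) = λ^2 - 4λ + 20 = 0.
Eigenvalues λ = 2 ± 4i (complex conjugate pair).
For λ=2+4i: an eigenvector is (2,-3) - i(1,-2) = (2 - i, -3 + 2i).
A real fundamental pair from Re and Im of e^((2+4i)t)v: X_1 = e^(2t)(cos(4t)·(2,-3) + sin(4t)·(1,-2)), X_2 = e^(2t)(sin(4t)·(2,-3) - cos(4t)·(1,-2)).
General solution: K_1X_1 + K_2X_2.

x(t) = K_1e^(2t)sin(4t) + 2K_1e^(2t)cos(4t) + 2K_2e^(2t)sin(4t) - K_2e^(2t)cos(4t), y(t) = -2K_1e^(2t)sin(4t) - 3K_1e^(2t)cos(4t) - 3K_2e^(2t)sin(4t) + 2K_2e^(2t)cos(4t)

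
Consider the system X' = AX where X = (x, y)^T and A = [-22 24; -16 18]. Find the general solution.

Coefficient matrix A = [[-22, 24], [-16, 18]].
Characteristic polynomial det(A - λI) = λ^2 + 4λ - 12 = 0.
Eigenvalues λ = 2, -6.
For λ=2: (A-λI) row 1 is [-24, 24], so an eigenvector is (-1, -1).
For λ=-6: (A-λI) row 1 is [-16, 24], so an eigenvector is (-3, -2).
General solution: K_1e^(2t)(-1,-1) + K_2e^(-6t)(-3,-2).

x(t) = -K_1e^(2t) - 3K_2e^(-6t), y(t) = -K_1e^(2t) - 2K_2e^(-6t)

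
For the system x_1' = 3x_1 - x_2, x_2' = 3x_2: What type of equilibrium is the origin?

unstable improper node

A = [[3,-1],[0,3]]; det(A-λI) = λ^2 - 6λ + 9.
repeated λ = 3 with a single eigenvector.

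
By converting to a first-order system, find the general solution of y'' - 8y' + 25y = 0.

y(t) = K_1e^(4t)cos(3t) + K_2e^(4t)sin(3t)

Let x_1 = y, x_2 = y'. Then x_1' = x_2 and x_2' = -25x_1 + 8x_2.
A = [[0,1],[-25,8]]; det(A-λI) = λ^2 - 8λ + 25.
Eigenvalues λ = 4 ± 3i.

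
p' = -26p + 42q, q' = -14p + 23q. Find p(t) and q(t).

Coefficient matrix A = [[-26, 42], [-14, 23]].
Characteristic polynomial det(A - λI) = λ^2 + 3λ - 10 = 0.
Eigenvalues λ = -5, 2.
For λ=-5: (A-λI) row 1 is [-21, 42], so an eigenvector is (-2, -1).
For λ=2: (A-λI) row 1 is [-28, 42], so an eigenvector is (3, 2).
General solution: C_1e^(-5t)(-2,-1) + C_2e^(2t)(3,2).

p(t) = -2C_1e^(-5t) + 3C_2e^(2t), q(t) = -C_1e^(-5t) + 2C_2e^(2t)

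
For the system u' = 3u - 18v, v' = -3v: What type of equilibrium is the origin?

saddle

A = [[3,-18],[0,-3]]; det(A-λI) = λ^2 - 9.
λ = 3, -3: opposite signs.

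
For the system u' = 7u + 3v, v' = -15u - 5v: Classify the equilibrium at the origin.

unstable spiral

A = [[7,3],[-15,-5]]; det(A-λI) = λ^2 - 2λ + 10.
λ = 1 ± 3i: positive real part.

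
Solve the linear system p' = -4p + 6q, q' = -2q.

Coefficient matrix A = [[-4, 6], [0, -2]].
Characteristic polynomial det(A - λI) = λ^2 + 6λ + 8 = 0.
Eigenvalues λ = -2, -4.
For λ=-2: (A-λI) row 1 is [-2, 6], so an eigenvector is (-3, -1).
For λ=-4: (A-λI) row 1 is [0, 6], so an eigenvector is (-1, 0).
General solution: K_1e^(-2t)(-3,-1) + K_2e^(-4t)(-1,0).

p(t) = -3K_1e^(-2t) - K_2e^(-4t), q(t) = -K_1e^(-2t)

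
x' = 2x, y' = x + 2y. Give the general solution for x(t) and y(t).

x(t) = c_2e^(2t), y(t) = c_1e^(2t) + c_2te^(2t) - c_2e^(2t)

Coefficient matrix A = [[2, 0], [1, 2]].
Characteristic polynomial det(A - λI) = λ^2 - 4λ + 4 = 0.
Single eigenvalue λ = 2 with algebraic multiplicity 2.
Eigenvector v = (0,1); generalized eigenvector w with (A-λI)w=v is (1,-1).
General solution: e^(2t)[c_1·v + c_2·(t·v + w)].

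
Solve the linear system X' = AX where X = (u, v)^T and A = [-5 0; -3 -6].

Coefficient matrix A = [[-5, 0], [-3, -6]].
Characteristic polynomial det(A - λI) = λ^2 + 11λ + 30 = 0.
Eigenvalues λ = -6, -5.
For λ=-6: (A-λI) row 1 is [1, 0], so an eigenvector is (0, -1).
For λ=-5: (A-λI) row 2 is [-3, -1], so an eigenvector is (1, -3).
General solution: c_1e^(-6t)(0,-1) + c_2e^(-5t)(1,-3).

u(t) = c_2e^(-5t), v(t) = -c_1e^(-6t) - 3c_2e^(-5t)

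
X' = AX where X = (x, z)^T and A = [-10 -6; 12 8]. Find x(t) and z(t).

Coefficient matrix A = [[-10, -6], [12, 8]].
Characteristic polynomial det(A - λI) = λ^2 + 2λ - 8 = 0.
Eigenvalues λ = -4, 2.
For λ=-4: (A-λI) row 1 is [-6, -6], so an eigenvector is (-1, 1).
For λ=2: (A-λI) row 1 is [-12, -6], so an eigenvector is (1, -2).
General solution: C_1e^(-4t)(-1,1) + C_2e^(2t)(1,-2).

x(t) = -C_1e^(-4t) + C_2e^(2t), z(t) = C_1e^(-4t) - 2C_2e^(2t)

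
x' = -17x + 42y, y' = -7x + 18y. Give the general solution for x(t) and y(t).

Coefficient matrix A = [[-17, 42], [-7, 18]].
Characteristic polynomial det(A - λI) = λ^2 - λ - 12 = 0.
Eigenvalues λ = 4, -3.
For λ=4: (A-λI) row 1 is [-21, 42], so an eigenvector is (2, 1).
For λ=-3: (A-λI) row 1 is [-14, 42], so an eigenvector is (-3, -1).
General solution: K_1e^(4t)(2,1) + K_2e^(-3t)(-3,-1).

x(t) = 2K_1e^(4t) - 3K_2e^(-3t), y(t) = K_1e^(4t) - K_2e^(-3t)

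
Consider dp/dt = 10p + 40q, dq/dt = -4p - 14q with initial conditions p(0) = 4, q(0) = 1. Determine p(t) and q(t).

p(t) = 22e^(-2t)sin(4t) + 4e^(-2t)cos(4t), q(t) = -7e^(-2t)sin(4t) + e^(-2t)cos(4t)

Coefficient matrix A = [[10, 40], [-4, -14]].
Characteristic polynomial det(A - λI) = λ^2 + 4λ + 20 = 0.
Eigenvalues λ = -2 ± 4i (complex conjugate pair).
For λ=-2+4i: an eigenvector is (3,-1) - i(-1,0) = (3 + i, -1).
A real fundamental pair from Re and Im of e^((-2+4i)t)v: X_1 = e^(-2t)(cos(4t)·(3,-1) + sin(4t)·(-1,0)), X_2 = e^(-2t)(sin(4t)·(3,-1) - cos(4t)·(-1,0)).
General solution: C_1X_1 + C_2X_2.
Applying p(0)=4, q(0)=1 gives C_1=-1, C_2=7.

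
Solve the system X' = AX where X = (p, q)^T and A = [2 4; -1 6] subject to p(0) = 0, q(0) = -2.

Coefficient matrix A = [[2, 4], [-1, 6]].
Characteristic polynomial det(A - λI) = λ^2 - 8λ + 16 = 0.
Single eigenvalue λ = 4 with algebraic multiplicity 2.
Eigenvector v = (-2,-1); generalized eigenvector w with (A-λI)w=v is (-3,-2).
General solution: e^(4t)[c_1·v + c_2·(t·v + w)].
Applying p(0)=0, q(0)=-2 gives c_1=-6, c_2=4.

p(t) = -8te^(4t), q(t) = -4te^(4t) - 2e^(4t)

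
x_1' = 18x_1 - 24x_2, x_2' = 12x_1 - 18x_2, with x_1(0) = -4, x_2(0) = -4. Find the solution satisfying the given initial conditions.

Coefficient matrix A = [[18, -24], [12, -18]].
Characteristic polynomial det(A - λI) = λ^2 - 36 = 0.
Eigenvalues λ = -6, 6.
For λ=-6: (A-λI) row 1 is [24, -24], so an eigenvector is (1, 1).
For λ=6: (A-λI) row 1 is [12, -24], so an eigenvector is (-2, -1).
General solution: c_1e^(-6t)(1,1) + c_2e^(6t)(-2,-1).
Applying x_1(0)=-4, x_2(0)=-4 gives c_1=-4, c_2=0.

x_1(t) = -4e^(-6t), x_2(t) = -4e^(-6t)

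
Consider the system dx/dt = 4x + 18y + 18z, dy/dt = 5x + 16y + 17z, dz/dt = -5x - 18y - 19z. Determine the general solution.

x(t) = K_1e^(4t) - 3K_3e^(-2t), y(t) = K_1e^(4t) + K_2e^(-t) - 2K_3e^(-2t), z(t) = -K_1e^(4t) - K_2e^(-t) + 3K_3e^(-2t)

Coefficient matrix A = [[4, 18, 18], [5, 16, 17], [-5, -18, -19]].
det(A - λI) = 0 gives eigenvalues λ = 4, -1, -2.
For λ=4: eigenvector (1,1,-1).
For λ=-1: eigenvector (0,1,-1).
For λ=-2: eigenvector (-3,-2,3).
General solution: K_1e^(4t)(1,1,-1) + K_2e^(-t)(0,1,-1) + K_3e^(-2t)(-3,-2,3).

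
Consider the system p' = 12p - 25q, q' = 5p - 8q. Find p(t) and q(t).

p(t) = -c_1e^(2t)sin(5t) + 2c_1e^(2t)cos(5t) + 2c_2e^(2t)sin(5t) + c_2e^(2t)cos(5t), q(t) = c_1e^(2t)cos(5t) + c_2e^(2t)sin(5t)

Coefficient matrix A = [[12, -25], [5, -8]].
Characteristic polynomial det(A - λI) = λ^2 - 4λ + 29 = 0.
Eigenvalues λ = 2 ± 5i (complex conjugate pair).
For λ=2+5i: an eigenvector is (2,1) - i(-1,0) = (2 + i, 1).
A real fundamental pair from Re and Im of e^((2+5i)t)v: X_1 = e^(2t)(cos(5t)·(2,1) + sin(5t)·(-1,0)), X_2 = e^(2t)(sin(5t)·(2,1) - cos(5t)·(-1,0)).
General solution: c_1X_1 + c_2X_2.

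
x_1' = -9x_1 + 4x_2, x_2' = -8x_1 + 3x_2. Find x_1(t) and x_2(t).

Coefficient matrix A = [[-9, 4], [-8, 3]].
Characteristic polynomial det(A - λI) = λ^2 + 6λ + 5 = 0.
Eigenvalues λ = -5, -1.
For λ=-5: (A-λI) row 1 is [-4, 4], so an eigenvector is (-1, -1).
For λ=-1: (A-λI) row 1 is [-8, 4], so an eigenvector is (-1, -2).
General solution: c_1e^(-5t)(-1,-1) + c_2e^(-t)(-1,-2).

x_1(t) = -c_1e^(-5t) - c_2e^(-t), x_2(t) = -c_1e^(-5t) - 2c_2e^(-t)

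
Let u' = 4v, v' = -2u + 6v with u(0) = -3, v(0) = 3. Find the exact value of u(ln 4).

2112

A = [[0,4],[-2,6]]; eigenvalues λ = 4, 2.
Eigenvectors: (-1,-1) for λ=4, (2,1) for λ=2.
From the initial condition, c_1 = -9, c_2 = -6.
u(ln 4) = (-9)(4^4)(-1) + (-6)(4^2)(2) = 2112.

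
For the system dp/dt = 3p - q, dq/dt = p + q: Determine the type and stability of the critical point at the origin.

unstable improper node

A = [[3,-1],[1,1]]; det(A-λI) = λ^2 - 4λ + 4.
repeated λ = 2 with a single eigenvector.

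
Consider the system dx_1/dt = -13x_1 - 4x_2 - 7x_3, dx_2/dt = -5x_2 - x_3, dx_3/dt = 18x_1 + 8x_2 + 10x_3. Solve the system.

Coefficient matrix A = [[-13, -4, -7], [0, -5, -1], [18, 8, 10]].
det(A - λI) = 0 gives eigenvalues λ = -3, -1, -4.
For λ=-3: eigenvector (-1,-1,2).
For λ=-1: eigenvector (2,1,-4).
For λ=-4: eigenvector (-1,-3,3).
General solution: c_1e^(-3t)(-1,-1,2) + c_2e^(-t)(2,1,-4) + c_3e^(-4t)(-1,-3,3).

x_1(t) = -c_1e^(-3t) + 2c_2e^(-t) - c_3e^(-4t), x_2(t) = -c_1e^(-3t) + c_2e^(-t) - 3c_3e^(-4t), x_3(t) = 2c_1e^(-3t) - 4c_2e^(-t) + 3c_3e^(-4t)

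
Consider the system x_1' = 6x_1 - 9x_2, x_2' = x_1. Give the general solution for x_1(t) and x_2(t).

x_1(t) = -3c_1e^(3t) - 3c_2te^(3t) - c_2e^(3t), x_2(t) = -c_1e^(3t) - c_2te^(3t)

Coefficient matrix A = [[6, -9], [1, 0]].
Characteristic polynomial det(A - λI) = λ^2 - 6λ + 9 = 0.
Single eigenvalue λ = 3 with algebraic multiplicity 2.
Eigenvector v = (-3,-1); generalized eigenvector w with (A-λI)w=v is (-1,0).
General solution: e^(3t)[c_1·v + c_2·(t·v + w)].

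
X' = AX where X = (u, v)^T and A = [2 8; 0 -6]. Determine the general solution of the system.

u(t) = -K_1e^(2t) - K_2e^(-6t), v(t) = K_2e^(-6t)

Coefficient matrix A = [[2, 8], [0, -6]].
Characteristic polynomial det(A - λI) = λ^2 + 4λ - 12 = 0.
Eigenvalues λ = 2, -6.
For λ=2: (A-λI) row 1 is [0, 8], so an eigenvector is (-1, 0).
For λ=-6: (A-λI) row 1 is [8, 8], so an eigenvector is (-1, 1).
General solution: K_1e^(2t)(-1,0) + K_2e^(-6t)(-1,1).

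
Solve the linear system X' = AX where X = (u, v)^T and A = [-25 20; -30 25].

Coefficient matrix A = [[-25, 20], [-30, 25]].
Characteristic polynomial det(A - λI) = λ^2 - 25 = 0.
Eigenvalues λ = -5, 5.
For λ=-5: (A-λI) row 1 is [-20, 20], so an eigenvector is (-1, -1).
For λ=5: (A-λI) row 1 is [-30, 20], so an eigenvector is (2, 3).
General solution: K_1e^(-5t)(-1,-1) + K_2e^(5t)(2,3).

u(t) = -K_1e^(-5t) + 2K_2e^(5t), v(t) = -K_1e^(-5t) + 3K_2e^(5t)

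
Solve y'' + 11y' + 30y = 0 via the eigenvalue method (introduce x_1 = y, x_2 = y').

y(t) = K_1e^(-5t) + K_2e^(-6t)

Let x_1 = y, x_2 = y'. Then x_1' = x_2 and x_2' = -30x_1 - 11x_2.
A = [[0,1],[-30,-11]]; det(A-λI) = λ^2 + 11λ + 30.
Eigenvalues λ = -5, -6 with eigenvectors (1,-5), (1,-6).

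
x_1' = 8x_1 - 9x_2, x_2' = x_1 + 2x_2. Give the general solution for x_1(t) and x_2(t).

x_1(t) = -3K_1e^(5t) - 3K_2te^(5t) + 2K_2e^(5t), x_2(t) = -K_1e^(5t) - K_2te^(5t) + K_2e^(5t)

Coefficient matrix A = [[8, -9], [1, 2]].
Characteristic polynomial det(A - λI) = λ^2 - 10λ + 25 = 0.
Single eigenvalue λ = 5 with algebraic multiplicity 2.
Eigenvector v = (-3,-1); generalized eigenvector w with (A-λI)w=v is (2,1).
General solution: e^(5t)[K_1·v + K_2·(t·v + w)].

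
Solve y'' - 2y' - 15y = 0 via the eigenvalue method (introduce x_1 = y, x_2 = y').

y(t) = c_1e^(5t) + c_2e^(-3t)

Let x_1 = y, x_2 = y'. Then x_1' = x_2 and x_2' = 15x_1 + 2x_2.
A = [[0,1],[15,2]]; det(A-λI) = λ^2 - 2λ - 15.
Eigenvalues λ = 5, -3 with eigenvectors (1,5), (1,-3).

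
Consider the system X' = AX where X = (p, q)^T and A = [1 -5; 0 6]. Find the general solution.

Coefficient matrix A = [[1, -5], [0, 6]].
Characteristic polynomial det(A - λI) = λ^2 - 7λ + 6 = 0.
Eigenvalues λ = 6, 1.
For λ=6: (A-λI) row 1 is [-5, -5], so an eigenvector is (-1, 1).
For λ=1: (A-λI) row 1 is [0, -5], so an eigenvector is (-1, 0).
General solution: C_1e^(6t)(-1,1) + C_2e^(t)(-1,0).

p(t) = -C_1e^(6t) - C_2e^(t), q(t) = C_1e^(6t)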